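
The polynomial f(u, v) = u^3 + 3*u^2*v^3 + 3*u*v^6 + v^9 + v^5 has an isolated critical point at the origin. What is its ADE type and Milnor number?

Type E_8, Milnor number mu = 8.

The Hessian of f at 0 is [[0, 0], [0, 0]] with rank 0, so corank 2. A Groebner basis of the Jacobian ideal J(f) in C{u,v} is {u^2/2 + u*v^3, v^4, u^3, u^2*v}; counting standard monomials gives mu = 8. Corank 2; j^3 = u^3 is a perfect cube, so E-series; the 5-jet and mu = 8 give E_8.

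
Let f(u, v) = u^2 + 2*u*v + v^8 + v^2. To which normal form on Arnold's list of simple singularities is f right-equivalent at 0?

A_{7}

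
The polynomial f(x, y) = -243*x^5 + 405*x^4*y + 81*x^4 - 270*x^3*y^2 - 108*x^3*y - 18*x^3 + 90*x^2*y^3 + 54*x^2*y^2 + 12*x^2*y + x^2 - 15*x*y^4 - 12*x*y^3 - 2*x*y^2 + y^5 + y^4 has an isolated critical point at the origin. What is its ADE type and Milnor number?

Type A_4, Milnor number mu = 4.

The Hessian of f at 0 has rank 1. Corank 1: A-series; mu = 4 gives A_4.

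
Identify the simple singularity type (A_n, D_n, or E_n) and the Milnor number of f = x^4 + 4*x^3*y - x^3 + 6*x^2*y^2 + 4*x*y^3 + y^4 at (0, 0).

Type E_{6}, Milnor number mu = 6.

The Hessian of f at 0 has rank 0. Corank 2; j^3 = -x^3 is a perfect cube, so E-series; the 4-jet and mu = 6 give E_6.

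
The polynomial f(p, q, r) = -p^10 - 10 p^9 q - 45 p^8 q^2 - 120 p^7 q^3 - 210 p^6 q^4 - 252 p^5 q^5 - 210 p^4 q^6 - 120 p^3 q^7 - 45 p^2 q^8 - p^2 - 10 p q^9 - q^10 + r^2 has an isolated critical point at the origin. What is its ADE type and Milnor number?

Type A_9, Milnor number mu = 9.

The Hessian of f at 0 is [[-2, 0, 0], [0, 0, 0], [0, 0, 2]] with rank 2, so corank 1. A Groebner basis of the Jacobian ideal J(f) in C{p,q,r} is {q^9, p, r}; counting standard monomials gives mu = 9. Corank 1: A-series; mu = 9 gives A_9.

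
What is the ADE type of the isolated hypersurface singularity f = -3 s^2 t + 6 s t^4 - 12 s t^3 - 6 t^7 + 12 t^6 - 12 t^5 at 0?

D8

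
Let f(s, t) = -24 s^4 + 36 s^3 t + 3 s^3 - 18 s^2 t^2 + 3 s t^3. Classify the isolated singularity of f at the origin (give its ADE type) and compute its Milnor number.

Type E7, Milnor number mu = 7.

The Hessian of f at 0 is [[0, 0], [0, 0]] with rank 0, so corank 2. A Groebner basis of the Jacobian ideal J(f) in C{s,t} is {3*s^2/4 + t^4 + t^3/4, s^3, s^2*t - s^2/4 - t^3/12, -s^2 + s*t^2 - t^3/3}; counting standard monomials gives mu = 7. Corank 2; j^3 = 3*s^3 is a perfect cube, so E-series; the 4-jet and mu = 7 give E_7.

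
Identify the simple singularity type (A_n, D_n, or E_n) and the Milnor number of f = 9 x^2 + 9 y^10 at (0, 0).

The Hessian of f at 0 is [[18, 0], [0, 0]] with rank 1, so corank 1. A Groebner basis of the Jacobian ideal J(f) in C{x,y} is {y^9, x}; counting standard monomials gives mu = 9. Corank 1: A-series; mu = 9 gives A_9.

Type A9, Milnor number mu = 9.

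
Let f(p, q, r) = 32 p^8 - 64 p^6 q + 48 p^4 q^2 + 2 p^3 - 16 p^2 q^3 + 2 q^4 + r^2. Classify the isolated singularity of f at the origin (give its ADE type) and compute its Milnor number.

Type E6, Milnor number mu = 6.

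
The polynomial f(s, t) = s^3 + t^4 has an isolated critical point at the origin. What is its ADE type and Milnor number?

Type E_6, Milnor number mu = 6.

The Hessian of f at 0 is [[0, 0], [0, 0]] with rank 0, so corank 2. A Groebner basis of the Jacobian ideal J(f) in C{s,t} is {t^3, s^2}; counting standard monomials gives mu = 6. Corank 2; j^3 = s^3 is a perfect cube, so E-series; the 4-jet and mu = 6 give E_6.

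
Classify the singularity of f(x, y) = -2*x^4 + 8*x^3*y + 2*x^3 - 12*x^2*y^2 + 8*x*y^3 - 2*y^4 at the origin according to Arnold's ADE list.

The Hessian of f at 0 is [[0, 0], [0, 0]] with rank 0, so corank 2. A Groebner basis of the Jacobian ideal J(f) in C{x,y} is {y^4, x*y^2 - y^3/3, x^2}; counting standard monomials gives mu = 6. Corank 2; j^3 = 2*x^3 is a perfect cube, so E-series; the 4-jet and mu = 6 give E_6.

E6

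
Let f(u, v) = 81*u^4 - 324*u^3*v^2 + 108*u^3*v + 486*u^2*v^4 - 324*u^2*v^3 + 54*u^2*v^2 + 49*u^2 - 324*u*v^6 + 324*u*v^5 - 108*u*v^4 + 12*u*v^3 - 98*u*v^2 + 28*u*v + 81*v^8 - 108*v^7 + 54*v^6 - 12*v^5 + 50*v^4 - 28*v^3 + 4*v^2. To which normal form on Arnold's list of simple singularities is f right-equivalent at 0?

A_{3}

The Hessian of f at 0 has rank 1. Corank 1: A-series; mu = 3 gives A_3.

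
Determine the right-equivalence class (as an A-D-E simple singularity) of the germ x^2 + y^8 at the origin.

A_7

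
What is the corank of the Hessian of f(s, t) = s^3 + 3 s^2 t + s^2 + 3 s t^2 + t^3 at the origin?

1

Hessian at 0 has rank 1.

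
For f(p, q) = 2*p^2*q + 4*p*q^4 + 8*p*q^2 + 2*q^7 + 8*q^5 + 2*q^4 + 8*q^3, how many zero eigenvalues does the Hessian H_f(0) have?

The Hessian at 0 is [[0, 0], [0, 0]] of rank 0; hence corank 2.

2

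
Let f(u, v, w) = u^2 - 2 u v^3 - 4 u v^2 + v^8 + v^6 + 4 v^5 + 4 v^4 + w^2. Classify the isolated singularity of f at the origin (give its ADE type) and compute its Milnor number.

Type A_{7}, Milnor number mu = 7.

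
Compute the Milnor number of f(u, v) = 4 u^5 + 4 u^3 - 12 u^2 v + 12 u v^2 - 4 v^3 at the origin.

8

The Hessian of f at 0 has rank 0. Corank 2; j^3 = 4*(u - v)^3 is a perfect cube, so E-series; the 5-jet and mu = 8 give E_8.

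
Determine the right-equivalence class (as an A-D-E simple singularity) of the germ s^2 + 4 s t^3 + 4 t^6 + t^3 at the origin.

A_2

The Hessian of f at 0 has rank 1. Corank 1: A-series; mu = 2 gives A_2.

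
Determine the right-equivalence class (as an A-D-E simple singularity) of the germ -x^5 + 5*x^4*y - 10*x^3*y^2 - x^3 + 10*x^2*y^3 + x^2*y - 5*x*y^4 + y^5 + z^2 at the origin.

The Hessian of f at 0 is [[0, 0, 0], [0, 0, 0], [0, 0, 2]] with rank 1, so corank 2. A Groebner basis of the Jacobian ideal J(f) in C{x,y,z} is {x*y/5 + y^4, x*y^2, x^2 - x*y, z}; counting standard monomials gives mu = 6. Corank 2; j^3 = -x^2*(x - y) has shape L^2 M (L != M), so D-series; mu = 6 gives D_6.

D_{6}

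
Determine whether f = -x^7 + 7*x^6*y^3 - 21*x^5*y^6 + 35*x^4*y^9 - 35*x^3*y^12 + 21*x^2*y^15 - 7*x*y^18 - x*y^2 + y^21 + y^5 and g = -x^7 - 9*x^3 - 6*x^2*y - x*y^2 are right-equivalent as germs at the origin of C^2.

Yes.

The Hessian of f at 0 has rank 0. Corank 2; j^3 = -x*y^2 has shape L^2 M (L != M), so D-series; mu = 8 gives D_8. The Hessian of g at 0 has rank 0. Corank 2; j^3 = -x*(3*x + y)^2 has shape L^2 M (L != M), so D-series; mu = 8 gives D_8. Both have type D_8, hence right-equivalent.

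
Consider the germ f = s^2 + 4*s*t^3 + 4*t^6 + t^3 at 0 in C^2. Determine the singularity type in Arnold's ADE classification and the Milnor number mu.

The Hessian of f at 0 has rank 1. Corank 1: A-series; mu = 2 gives A_2.

Type A_{2}, Milnor number mu = 2.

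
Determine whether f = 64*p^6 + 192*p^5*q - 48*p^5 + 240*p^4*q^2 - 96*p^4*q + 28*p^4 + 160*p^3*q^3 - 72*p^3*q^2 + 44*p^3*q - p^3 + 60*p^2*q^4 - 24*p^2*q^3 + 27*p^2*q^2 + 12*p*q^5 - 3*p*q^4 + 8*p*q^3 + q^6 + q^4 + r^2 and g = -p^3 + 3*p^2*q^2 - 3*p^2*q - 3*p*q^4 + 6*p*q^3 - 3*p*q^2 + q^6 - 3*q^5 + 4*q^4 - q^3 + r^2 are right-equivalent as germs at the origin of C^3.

Yes.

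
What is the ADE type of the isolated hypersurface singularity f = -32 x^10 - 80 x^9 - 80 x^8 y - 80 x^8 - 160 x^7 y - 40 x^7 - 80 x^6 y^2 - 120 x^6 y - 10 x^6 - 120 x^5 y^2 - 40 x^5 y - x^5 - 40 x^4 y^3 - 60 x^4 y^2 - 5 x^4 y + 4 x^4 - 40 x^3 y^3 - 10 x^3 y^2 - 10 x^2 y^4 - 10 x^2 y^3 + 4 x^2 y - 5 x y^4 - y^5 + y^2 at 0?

The Hessian of f at 0 is [[0, 0], [0, 2]] with rank 1, so corank 1. A Groebner basis of the Jacobian ideal J(f) in C{x,y} is {x^2 + y/2, y^2}; counting standard monomials gives mu = 4. Corank 1: A-series; mu = 4 gives A_4.

A4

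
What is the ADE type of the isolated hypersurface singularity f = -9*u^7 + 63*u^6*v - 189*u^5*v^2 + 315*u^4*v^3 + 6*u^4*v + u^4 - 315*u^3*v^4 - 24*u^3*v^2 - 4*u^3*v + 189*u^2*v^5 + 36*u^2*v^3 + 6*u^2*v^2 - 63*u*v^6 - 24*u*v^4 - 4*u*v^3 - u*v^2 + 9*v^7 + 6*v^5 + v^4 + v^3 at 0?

D_5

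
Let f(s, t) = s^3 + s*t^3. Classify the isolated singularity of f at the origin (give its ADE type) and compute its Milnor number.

Type E_{7}, Milnor number mu = 7.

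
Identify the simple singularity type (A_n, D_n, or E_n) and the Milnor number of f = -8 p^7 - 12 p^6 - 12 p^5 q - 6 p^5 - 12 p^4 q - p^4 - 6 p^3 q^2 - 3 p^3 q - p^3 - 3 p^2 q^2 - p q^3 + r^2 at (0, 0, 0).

The Hessian of f at 0 has rank 1. Corank 2; j^3 = -p^3 is a perfect cube, so E-series; the 4-jet and mu = 7 give E_7.

Type E7, Milnor number mu = 7.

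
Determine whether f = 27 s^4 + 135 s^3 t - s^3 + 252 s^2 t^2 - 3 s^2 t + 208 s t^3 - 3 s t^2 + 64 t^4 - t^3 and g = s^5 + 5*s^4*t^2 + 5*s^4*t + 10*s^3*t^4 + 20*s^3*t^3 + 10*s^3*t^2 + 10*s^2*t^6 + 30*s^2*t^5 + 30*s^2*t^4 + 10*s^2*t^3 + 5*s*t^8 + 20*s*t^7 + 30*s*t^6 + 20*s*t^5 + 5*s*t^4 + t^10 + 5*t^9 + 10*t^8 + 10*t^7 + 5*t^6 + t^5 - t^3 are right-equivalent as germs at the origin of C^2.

No.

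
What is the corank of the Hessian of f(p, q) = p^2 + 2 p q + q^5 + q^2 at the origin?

1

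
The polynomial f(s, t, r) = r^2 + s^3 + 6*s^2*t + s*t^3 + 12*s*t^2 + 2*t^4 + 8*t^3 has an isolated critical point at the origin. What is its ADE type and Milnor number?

Type E_{7}, Milnor number mu = 7.

The Hessian of f at 0 is [[0, 0, 0], [0, 0, 0], [0, 0, 2]] with rank 1, so corank 2. A Groebner basis of the Jacobian ideal J(f) in C{s,t,r} is {s^3 + 6*s^2*t + 48*s^2 + 192*s*t + 192*t^2, -6*s^2 + s*t^2 - 24*s*t - 24*t^2, 3*s^2 + 12*s*t + t^3 + 12*t^2, r}; counting standard monomials gives mu = 7. Corank 2; j^3 = (s + 2*t)^3 is a perfect cube, so E-series; the 4-jet and mu = 7 give E_7.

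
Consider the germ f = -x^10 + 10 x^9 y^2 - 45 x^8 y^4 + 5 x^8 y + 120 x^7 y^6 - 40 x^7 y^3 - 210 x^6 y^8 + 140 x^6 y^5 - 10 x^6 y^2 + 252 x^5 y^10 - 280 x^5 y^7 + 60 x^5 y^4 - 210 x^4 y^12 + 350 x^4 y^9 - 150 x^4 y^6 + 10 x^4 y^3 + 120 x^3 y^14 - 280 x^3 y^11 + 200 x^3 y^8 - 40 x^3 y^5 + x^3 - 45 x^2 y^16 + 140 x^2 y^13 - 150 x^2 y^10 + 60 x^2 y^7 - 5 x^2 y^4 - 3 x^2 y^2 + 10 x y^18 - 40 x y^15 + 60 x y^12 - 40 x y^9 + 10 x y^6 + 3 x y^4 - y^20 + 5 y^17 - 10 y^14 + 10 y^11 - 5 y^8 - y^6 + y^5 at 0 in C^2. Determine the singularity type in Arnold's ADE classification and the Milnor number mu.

Type E_{8}, Milnor number mu = 8.

The Hessian of f at 0 is [[0, 0], [0, 0]] with rank 0, so corank 2. A Groebner basis of the Jacobian ideal J(f) in C{x,y} is {y^4, x^3, -x^2/2 + x*y^2}; counting standard monomials gives mu = 8. Corank 2; j^3 = x^3 is a perfect cube, so E-series; the 5-jet and mu = 8 give E_8.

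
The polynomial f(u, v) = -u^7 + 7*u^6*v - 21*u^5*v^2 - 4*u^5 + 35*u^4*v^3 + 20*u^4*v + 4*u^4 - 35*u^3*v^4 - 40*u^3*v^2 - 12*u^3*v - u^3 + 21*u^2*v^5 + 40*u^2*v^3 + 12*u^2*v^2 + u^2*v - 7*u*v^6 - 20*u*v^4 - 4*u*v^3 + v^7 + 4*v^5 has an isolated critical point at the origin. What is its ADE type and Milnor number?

Type D8, Milnor number mu = 8.

The Hessian of f at 0 is [[0, 0], [0, 0]] with rank 0, so corank 2. A Groebner basis of the Jacobian ideal J(f) in C{u,v} is {39*u^2/20 + u*v^3 + 107*u*v^2/10 + 73*u*v/20 - 73*v^3/10, 31*u^2/10 + 161*u*v^2/10 + 57*u*v/10 + v^4 - 57*v^3/5, u^3 + 8*u^2/5 + 48*u*v^2/5 + 16*u*v/5 - 32*v^3/5, u^2*v + 7*u^2/10 + 11*u*v^2/5 + 9*u*v/10 - 9*v^3/5}; counting standard monomials gives mu = 8. Corank 2; j^3 = -u^2*(u - v) has shape L^2 M (L != M), so D-series; mu = 8 gives D_8.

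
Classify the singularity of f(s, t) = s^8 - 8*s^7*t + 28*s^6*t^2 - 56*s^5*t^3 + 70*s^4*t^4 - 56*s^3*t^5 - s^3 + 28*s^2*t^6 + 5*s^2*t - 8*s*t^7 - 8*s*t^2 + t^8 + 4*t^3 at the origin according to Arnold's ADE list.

D9

The Hessian of f at 0 is [[0, 0], [0, 0]] with rank 0, so corank 2. A Groebner basis of the Jacobian ideal J(f) in C{s,t} is {s*t/8 + t^7 - t^2/4, s*t^2 - 2*t^3, s^2 - 3*s*t + 2*t^2}; counting standard monomials gives mu = 9. Corank 2; j^3 = -(s - 2*t)^2*(s - t) has shape L^2 M (L != M), so D-series; mu = 9 gives D_9.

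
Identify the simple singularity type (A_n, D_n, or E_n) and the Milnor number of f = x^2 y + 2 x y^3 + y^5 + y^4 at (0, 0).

The Hessian of f at 0 has rank 0. Corank 2; j^3 = x^2*y has shape L^2 M (L != M), so D-series; mu = 5 gives D_5.

Type D5, Milnor number mu = 5.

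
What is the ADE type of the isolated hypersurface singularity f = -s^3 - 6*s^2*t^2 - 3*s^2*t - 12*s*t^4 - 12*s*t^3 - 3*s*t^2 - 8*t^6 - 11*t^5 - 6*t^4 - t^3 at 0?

E_{8}

The Hessian of f at 0 has rank 0. Corank 2; j^3 = -(s + t)^3 is a perfect cube, so E-series; the 5-jet and mu = 8 give E_8.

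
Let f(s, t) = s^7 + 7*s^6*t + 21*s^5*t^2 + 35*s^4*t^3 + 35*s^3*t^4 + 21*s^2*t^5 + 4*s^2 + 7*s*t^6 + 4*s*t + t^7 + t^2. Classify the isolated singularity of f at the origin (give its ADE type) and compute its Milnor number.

The Hessian of f at 0 is [[8, 4], [4, 2]] with rank 1, so corank 1. A Groebner basis of the Jacobian ideal J(f) in C{s,t} is {t^6, s + t/2}; counting standard monomials gives mu = 6. Corank 1: A-series; mu = 6 gives A_6.

Type A_6, Milnor number mu = 6.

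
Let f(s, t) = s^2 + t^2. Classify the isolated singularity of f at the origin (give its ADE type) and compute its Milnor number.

The Hessian of f at 0 has rank 2. Corank 0: nondegenerate Morse point, so A_1.

Type A1, Milnor number mu = 1.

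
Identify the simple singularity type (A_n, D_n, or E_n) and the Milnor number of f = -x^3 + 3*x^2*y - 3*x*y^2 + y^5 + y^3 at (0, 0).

Type E_{8}, Milnor number mu = 8.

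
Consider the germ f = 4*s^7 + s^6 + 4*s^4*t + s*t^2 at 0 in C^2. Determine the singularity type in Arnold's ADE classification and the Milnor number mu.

The Hessian of f at 0 has rank 0. Corank 2; j^3 = s*t^2 has shape L^2 M (L != M), so D-series; mu = 7 gives D_7.

Type D7, Milnor number mu = 7.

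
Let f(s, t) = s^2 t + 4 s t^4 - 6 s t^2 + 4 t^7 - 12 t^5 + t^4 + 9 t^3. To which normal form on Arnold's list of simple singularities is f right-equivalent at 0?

D_{5}

The Hessian of f at 0 has rank 0. Corank 2; j^3 = t*(s - 3*t)^2 has shape L^2 M (L != M), so D-series; mu = 5 gives D_5.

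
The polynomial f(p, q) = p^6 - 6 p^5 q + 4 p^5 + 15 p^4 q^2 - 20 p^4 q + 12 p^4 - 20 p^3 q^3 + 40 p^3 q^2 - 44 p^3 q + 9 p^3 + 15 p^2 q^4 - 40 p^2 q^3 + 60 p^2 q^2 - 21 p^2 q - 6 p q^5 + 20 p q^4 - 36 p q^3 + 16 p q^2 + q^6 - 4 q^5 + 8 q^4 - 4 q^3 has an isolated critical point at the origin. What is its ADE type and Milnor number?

The Hessian of f at 0 has rank 0. Corank 2; j^3 = (p - q)*(3*p - 2*q)^2 has shape L^2 M (L != M), so D-series; mu = 7 gives D_7.

Type D_{7}, Milnor number mu = 7.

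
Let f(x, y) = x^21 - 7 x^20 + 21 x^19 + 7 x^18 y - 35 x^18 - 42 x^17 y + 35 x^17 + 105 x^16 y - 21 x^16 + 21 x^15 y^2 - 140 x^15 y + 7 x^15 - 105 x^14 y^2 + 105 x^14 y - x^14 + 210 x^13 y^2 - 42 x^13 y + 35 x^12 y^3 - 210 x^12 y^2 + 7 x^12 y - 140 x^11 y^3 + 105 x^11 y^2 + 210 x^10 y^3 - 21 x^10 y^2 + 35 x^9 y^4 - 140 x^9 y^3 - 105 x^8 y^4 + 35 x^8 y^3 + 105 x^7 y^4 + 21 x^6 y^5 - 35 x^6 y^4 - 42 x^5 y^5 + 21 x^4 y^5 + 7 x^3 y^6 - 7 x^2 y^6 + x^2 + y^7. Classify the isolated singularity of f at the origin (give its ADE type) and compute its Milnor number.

The Hessian of f at 0 has rank 1. Corank 1: A-series; mu = 6 gives A_6.

Type A_6, Milnor number mu = 6.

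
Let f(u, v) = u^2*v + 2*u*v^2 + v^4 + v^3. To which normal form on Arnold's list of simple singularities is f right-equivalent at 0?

The Hessian of f at 0 is [[0, 0], [0, 0]] with rank 0, so corank 2. A Groebner basis of the Jacobian ideal J(f) in C{u,v} is {u^3 - u^2/4 + v^2/4, u^2/4 + v^3 - v^2/4, u*v + v^2}; counting standard monomials gives mu = 5. Corank 2; j^3 = v*(u + v)^2 has shape L^2 M (L != M), so D-series; mu = 5 gives D_5.

D_5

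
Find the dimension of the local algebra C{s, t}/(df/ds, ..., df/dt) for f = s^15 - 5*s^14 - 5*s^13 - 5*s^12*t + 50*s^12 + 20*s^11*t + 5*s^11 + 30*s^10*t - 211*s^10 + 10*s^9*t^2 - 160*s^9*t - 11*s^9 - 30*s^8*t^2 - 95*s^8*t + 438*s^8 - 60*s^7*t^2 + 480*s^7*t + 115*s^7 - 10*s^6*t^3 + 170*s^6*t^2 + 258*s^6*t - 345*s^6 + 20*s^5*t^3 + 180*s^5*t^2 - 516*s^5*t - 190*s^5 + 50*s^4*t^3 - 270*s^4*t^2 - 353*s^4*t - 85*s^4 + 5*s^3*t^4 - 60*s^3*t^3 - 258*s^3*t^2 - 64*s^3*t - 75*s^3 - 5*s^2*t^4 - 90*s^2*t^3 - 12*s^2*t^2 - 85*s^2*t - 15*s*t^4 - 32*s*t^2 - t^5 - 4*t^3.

6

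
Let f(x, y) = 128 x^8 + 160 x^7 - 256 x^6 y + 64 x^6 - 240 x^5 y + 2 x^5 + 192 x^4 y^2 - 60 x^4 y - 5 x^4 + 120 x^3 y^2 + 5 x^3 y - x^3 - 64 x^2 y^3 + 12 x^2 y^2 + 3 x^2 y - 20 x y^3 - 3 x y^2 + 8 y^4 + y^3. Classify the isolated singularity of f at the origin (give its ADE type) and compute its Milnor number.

Type E7, Milnor number mu = 7.

The Hessian of f at 0 has rank 0. Corank 2; j^3 = -(x - y)^3 is a perfect cube, so E-series; the 4-jet and mu = 7 give E_7.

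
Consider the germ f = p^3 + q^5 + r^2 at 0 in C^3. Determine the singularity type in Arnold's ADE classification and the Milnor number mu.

Type E_{8}, Milnor number mu = 8.

The Hessian of f at 0 has rank 1. Corank 2; j^3 = p^3 is a perfect cube, so E-series; the 5-jet and mu = 8 give E_8.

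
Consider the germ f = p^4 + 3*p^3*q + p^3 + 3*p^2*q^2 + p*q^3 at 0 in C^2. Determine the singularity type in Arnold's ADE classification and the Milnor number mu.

Type E7, Milnor number mu = 7.

The Hessian of f at 0 has rank 0. Corank 2; j^3 = p^3 is a perfect cube, so E-series; the 4-jet and mu = 7 give E_7.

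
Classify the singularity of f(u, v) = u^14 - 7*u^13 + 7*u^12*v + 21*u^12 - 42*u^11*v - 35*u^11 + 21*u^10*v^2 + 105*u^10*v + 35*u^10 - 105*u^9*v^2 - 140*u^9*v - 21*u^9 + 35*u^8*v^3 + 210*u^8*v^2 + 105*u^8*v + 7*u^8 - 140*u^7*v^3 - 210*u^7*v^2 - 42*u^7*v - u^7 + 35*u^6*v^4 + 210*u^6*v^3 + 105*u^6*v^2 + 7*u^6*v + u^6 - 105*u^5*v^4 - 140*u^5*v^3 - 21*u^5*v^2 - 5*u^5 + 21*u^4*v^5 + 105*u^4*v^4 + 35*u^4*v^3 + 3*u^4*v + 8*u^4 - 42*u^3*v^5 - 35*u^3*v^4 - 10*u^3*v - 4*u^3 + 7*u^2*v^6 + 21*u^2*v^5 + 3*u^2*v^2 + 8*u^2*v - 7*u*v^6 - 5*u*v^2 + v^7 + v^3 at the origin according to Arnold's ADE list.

D_8

The Hessian of f at 0 has rank 0. Corank 2; j^3 = -(u - v)*(2*u - v)^2 has shape L^2 M (L != M), so D-series; mu = 8 gives D_8.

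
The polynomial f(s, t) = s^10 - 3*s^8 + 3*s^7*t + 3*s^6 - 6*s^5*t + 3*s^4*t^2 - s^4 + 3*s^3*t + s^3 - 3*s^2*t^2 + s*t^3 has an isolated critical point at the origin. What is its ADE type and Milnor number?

The Hessian of f at 0 has rank 0. Corank 2; j^3 = s^3 is a perfect cube, so E-series; the 4-jet and mu = 7 give E_7.

Type E_7, Milnor number mu = 7.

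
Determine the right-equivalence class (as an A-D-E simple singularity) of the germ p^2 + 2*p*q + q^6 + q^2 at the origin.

A_{5}

The Hessian of f at 0 is [[2, 2], [2, 2]] with rank 1, so corank 1. A Groebner basis of the Jacobian ideal J(f) in C{p,q} is {q^5, p + q}; counting standard monomials gives mu = 5. Corank 1: A-series; mu = 5 gives A_5.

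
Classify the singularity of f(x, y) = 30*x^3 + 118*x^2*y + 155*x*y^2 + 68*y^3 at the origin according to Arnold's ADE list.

The Hessian of f at 0 has rank 0. Corank 2; j^3 = (3*x + 4*y)*(10*x^2 + 26*x*y + 17*y^2) splits into three distinct lines over C (the quadratic factor has nonzero discriminant), so D_4.

D4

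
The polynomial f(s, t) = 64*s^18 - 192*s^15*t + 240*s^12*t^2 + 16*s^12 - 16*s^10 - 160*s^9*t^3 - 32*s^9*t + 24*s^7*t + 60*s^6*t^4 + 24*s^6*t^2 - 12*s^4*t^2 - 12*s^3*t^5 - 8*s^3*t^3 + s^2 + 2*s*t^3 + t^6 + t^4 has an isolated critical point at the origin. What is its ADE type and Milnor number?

Type A3, Milnor number mu = 3.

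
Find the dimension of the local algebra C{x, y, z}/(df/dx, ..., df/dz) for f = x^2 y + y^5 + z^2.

The Hessian of f at 0 is [[0, 0, 0], [0, 0, 0], [0, 0, 2]] with rank 1, so corank 2. A Groebner basis of the Jacobian ideal J(f) in C{x,y,z} is {x^2/5 + y^4, x^3, x*y, z}; counting standard monomials gives mu = 6. Corank 2; j^3 = x^2*y has shape L^2 M (L != M), so D-series; mu = 6 gives D_6.

6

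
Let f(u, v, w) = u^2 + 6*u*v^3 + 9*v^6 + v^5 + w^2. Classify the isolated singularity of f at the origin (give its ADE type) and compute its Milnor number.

The Hessian of f at 0 is [[2, 0, 0], [0, 0, 0], [0, 0, 2]] with rank 2, so corank 1. A Groebner basis of the Jacobian ideal J(f) in C{u,v,w} is {u/3 + v^3, u^2, u*v, w}; counting standard monomials gives mu = 4. Corank 1: A-series; mu = 4 gives A_4.

Type A4, Milnor number mu = 4.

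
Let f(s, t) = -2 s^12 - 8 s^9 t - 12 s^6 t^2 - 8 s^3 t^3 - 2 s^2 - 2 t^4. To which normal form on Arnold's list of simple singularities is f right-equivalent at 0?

The Hessian of f at 0 has rank 1. Corank 1: A-series; mu = 3 gives A_3.

A_{3}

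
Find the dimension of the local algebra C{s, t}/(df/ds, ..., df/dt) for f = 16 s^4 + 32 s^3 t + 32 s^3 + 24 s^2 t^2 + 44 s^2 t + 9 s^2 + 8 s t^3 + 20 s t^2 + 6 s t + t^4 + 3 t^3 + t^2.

2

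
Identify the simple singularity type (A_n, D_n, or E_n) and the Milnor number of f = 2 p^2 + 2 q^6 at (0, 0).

Type A_5, Milnor number mu = 5.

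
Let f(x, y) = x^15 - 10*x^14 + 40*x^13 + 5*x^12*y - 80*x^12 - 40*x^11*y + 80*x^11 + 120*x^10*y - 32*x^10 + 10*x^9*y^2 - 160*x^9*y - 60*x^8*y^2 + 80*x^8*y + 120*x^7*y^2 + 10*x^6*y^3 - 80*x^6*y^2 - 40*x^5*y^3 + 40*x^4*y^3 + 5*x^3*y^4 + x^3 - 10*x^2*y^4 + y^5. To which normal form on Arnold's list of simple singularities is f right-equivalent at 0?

The Hessian of f at 0 has rank 0. Corank 2; j^3 = x^3 is a perfect cube, so E-series; the 5-jet and mu = 8 give E_8.

E8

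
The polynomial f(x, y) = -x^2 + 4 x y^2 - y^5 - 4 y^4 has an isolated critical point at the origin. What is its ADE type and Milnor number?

Type A4, Milnor number mu = 4.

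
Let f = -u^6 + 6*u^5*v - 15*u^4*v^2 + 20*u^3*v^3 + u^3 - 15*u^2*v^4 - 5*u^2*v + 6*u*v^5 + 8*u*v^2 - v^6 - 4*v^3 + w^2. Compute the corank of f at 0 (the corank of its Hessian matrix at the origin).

2

Hessian at 0 has rank 1.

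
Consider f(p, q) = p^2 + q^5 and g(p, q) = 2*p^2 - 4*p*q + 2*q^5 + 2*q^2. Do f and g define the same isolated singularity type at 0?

Yes.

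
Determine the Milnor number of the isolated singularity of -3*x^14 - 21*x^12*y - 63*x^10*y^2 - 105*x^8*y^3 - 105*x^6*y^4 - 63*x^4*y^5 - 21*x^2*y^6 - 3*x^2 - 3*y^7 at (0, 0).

The Hessian of f at 0 is [[-6, 0], [0, 0]] with rank 1, so corank 1. A Groebner basis of the Jacobian ideal J(f) in C{x,y} is {y^6, x}; counting standard monomials gives mu = 6. Corank 1: A-series; mu = 6 gives A_6.

6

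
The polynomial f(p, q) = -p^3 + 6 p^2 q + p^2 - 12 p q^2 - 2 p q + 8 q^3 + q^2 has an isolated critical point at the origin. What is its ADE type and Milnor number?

Type A2, Milnor number mu = 2.

The Hessian of f at 0 has rank 1. Corank 1: A-series; mu = 2 gives A_2.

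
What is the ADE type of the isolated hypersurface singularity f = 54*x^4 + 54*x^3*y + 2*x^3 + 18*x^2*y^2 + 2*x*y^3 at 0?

E_{7}

The Hessian of f at 0 has rank 0. Corank 2; j^3 = 2*x^3 is a perfect cube, so E-series; the 4-jet and mu = 7 give E_7.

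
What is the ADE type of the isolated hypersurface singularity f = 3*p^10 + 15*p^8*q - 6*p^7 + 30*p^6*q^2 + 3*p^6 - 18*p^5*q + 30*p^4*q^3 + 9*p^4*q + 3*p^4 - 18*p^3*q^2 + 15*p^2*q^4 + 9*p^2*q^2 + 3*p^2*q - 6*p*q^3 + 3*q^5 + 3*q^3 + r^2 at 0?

D_4

The Hessian of f at 0 has rank 1. Corank 2; j^3 = 3*q*(p^2 + q^2) splits into three distinct lines over C (the quadratic factor has nonzero discriminant), so D_4.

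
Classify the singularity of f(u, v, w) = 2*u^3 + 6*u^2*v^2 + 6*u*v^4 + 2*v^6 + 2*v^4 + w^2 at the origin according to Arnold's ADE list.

The Hessian of f at 0 is [[0, 0, 0], [0, 0, 0], [0, 0, 2]] with rank 1, so corank 2. A Groebner basis of the Jacobian ideal J(f) in C{u,v,w} is {u^3, u^2*v, u^2/2 + u*v^2, v^3, w}; counting standard monomials gives mu = 6. Corank 2; j^3 = 2*u^3 is a perfect cube, so E-series; the 4-jet and mu = 6 give E_6.

E_{6}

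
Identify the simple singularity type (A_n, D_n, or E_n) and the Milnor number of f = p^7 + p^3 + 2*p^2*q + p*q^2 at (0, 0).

The Hessian of f at 0 is [[0, 0], [0, 0]] with rank 0, so corank 2. A Groebner basis of the Jacobian ideal J(f) in C{p,q} is {p*q/7 + q^6 + q^2/7, p*q^2 + q^3, p^2 + p*q}; counting standard monomials gives mu = 8. Corank 2; j^3 = p*(p + q)^2 has shape L^2 M (L != M), so D-series; mu = 8 gives D_8.

Type D8, Milnor number mu = 8.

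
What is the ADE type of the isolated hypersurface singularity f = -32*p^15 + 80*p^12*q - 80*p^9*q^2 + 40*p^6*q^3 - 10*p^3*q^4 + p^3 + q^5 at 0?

E_{8}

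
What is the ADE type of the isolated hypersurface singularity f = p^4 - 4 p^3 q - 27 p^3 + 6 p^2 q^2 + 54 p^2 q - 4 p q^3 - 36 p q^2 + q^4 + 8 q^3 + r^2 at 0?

E6

The Hessian of f at 0 has rank 1. Corank 2; j^3 = -(3*p - 2*q)^3 is a perfect cube, so E-series; the 4-jet and mu = 6 give E_6.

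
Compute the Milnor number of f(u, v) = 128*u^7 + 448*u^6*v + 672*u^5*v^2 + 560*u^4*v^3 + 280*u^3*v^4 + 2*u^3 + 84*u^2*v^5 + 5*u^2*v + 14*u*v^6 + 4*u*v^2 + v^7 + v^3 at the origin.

The Hessian of f at 0 has rank 0. Corank 2; j^3 = (u + v)^2*(2*u + v) has shape L^2 M (L != M), so D-series; mu = 8 gives D_8.

8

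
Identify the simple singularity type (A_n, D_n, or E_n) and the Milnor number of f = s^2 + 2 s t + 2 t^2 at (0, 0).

Type A_1, Milnor number mu = 1.

The Hessian of f at 0 is [[2, 2], [2, 4]] with rank 2, so corank 0. A Groebner basis of the Jacobian ideal J(f) in C{s,t} is {s, t}; counting standard monomials gives mu = 1. Corank 0: nondegenerate Morse point, so A_1.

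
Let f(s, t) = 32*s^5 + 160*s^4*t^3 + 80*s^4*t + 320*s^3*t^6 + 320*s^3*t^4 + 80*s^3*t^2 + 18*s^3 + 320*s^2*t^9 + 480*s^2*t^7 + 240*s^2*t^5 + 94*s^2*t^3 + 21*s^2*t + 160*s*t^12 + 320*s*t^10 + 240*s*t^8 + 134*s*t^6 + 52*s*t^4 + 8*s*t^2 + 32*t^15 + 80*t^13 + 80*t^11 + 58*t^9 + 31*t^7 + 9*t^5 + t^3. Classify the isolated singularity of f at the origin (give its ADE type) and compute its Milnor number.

Type D_{6}, Milnor number mu = 6.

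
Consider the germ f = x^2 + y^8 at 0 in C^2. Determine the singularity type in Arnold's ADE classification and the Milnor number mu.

Type A_7, Milnor number mu = 7.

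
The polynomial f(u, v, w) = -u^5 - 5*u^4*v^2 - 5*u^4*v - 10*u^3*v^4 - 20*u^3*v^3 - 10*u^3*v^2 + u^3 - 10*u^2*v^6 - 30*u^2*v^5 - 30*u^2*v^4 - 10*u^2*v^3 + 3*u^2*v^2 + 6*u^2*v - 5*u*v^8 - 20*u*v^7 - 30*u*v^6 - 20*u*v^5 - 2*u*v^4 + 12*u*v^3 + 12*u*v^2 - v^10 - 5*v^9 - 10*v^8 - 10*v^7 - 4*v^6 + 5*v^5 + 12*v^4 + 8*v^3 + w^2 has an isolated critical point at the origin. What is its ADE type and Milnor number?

The Hessian of f at 0 has rank 1. Corank 2; j^3 = (u + 2*v)^3 is a perfect cube, so E-series; the 5-jet and mu = 8 give E_8.

Type E_{8}, Milnor number mu = 8.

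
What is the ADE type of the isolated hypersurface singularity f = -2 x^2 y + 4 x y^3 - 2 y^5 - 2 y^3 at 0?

D_4

The Hessian of f at 0 has rank 0. Corank 2; j^3 = -2*y*(x^2 + y^2) splits into three distinct lines over C (the quadratic factor has nonzero discriminant), so D_4.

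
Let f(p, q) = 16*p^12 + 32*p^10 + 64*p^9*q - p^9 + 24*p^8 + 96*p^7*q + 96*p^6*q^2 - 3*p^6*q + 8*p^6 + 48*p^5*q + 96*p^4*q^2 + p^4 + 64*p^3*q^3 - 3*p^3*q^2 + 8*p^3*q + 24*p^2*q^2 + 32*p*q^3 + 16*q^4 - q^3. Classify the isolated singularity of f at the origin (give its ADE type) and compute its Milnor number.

The Hessian of f at 0 has rank 0. Corank 2; j^3 = -q^3 is a perfect cube, so E-series; the 4-jet and mu = 6 give E_6.

Type E6, Milnor number mu = 6.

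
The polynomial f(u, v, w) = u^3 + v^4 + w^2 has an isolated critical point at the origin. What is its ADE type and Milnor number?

The Hessian of f at 0 has rank 1. Corank 2; j^3 = u^3 is a perfect cube, so E-series; the 4-jet and mu = 6 give E_6.

Type E_{6}, Milnor number mu = 6.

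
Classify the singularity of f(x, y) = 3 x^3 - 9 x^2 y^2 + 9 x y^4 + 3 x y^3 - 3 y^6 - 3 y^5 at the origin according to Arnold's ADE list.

E_7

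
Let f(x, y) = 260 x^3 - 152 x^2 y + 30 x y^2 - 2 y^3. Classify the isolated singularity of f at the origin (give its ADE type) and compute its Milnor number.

Type D_{4}, Milnor number mu = 4.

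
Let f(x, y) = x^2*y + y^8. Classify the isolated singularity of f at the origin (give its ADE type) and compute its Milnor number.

Type D_9, Milnor number mu = 9.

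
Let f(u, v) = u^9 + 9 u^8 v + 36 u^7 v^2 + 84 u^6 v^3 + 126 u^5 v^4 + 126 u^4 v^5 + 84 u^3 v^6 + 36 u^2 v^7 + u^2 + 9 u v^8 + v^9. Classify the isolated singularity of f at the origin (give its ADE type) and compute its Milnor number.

Type A8, Milnor number mu = 8.

The Hessian of f at 0 has rank 1. Corank 1: A-series; mu = 8 gives A_8.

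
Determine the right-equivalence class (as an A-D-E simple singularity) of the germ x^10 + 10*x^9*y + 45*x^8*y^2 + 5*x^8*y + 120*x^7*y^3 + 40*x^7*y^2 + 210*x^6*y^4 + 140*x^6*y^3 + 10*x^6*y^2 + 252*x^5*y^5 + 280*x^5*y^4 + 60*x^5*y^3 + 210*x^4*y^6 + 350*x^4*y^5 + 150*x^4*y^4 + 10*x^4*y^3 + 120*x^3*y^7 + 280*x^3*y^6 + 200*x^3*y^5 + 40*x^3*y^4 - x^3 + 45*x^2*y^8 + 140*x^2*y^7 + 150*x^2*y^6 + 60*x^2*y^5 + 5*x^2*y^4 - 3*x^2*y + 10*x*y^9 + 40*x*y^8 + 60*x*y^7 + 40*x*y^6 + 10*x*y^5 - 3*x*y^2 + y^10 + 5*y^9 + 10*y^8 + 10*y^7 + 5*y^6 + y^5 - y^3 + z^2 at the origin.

E_8

The Hessian of f at 0 is [[0, 0, 0], [0, 0, 0], [0, 0, 2]] with rank 1, so corank 2. A Groebner basis of the Jacobian ideal J(f) in C{x,y,z} is {y^4, x^2 + 2*x*y + y^2, z}; counting standard monomials gives mu = 8. Corank 2; j^3 = -(x + y)^3 is a perfect cube, so E-series; the 5-jet and mu = 8 give E_8.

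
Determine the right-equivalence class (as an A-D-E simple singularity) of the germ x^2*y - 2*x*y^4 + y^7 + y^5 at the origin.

D_6

The Hessian of f at 0 is [[0, 0], [0, 0]] with rank 0, so corank 2. A Groebner basis of the Jacobian ideal J(f) in C{x,y} is {-x*y + y^4, x*y^2, x^2 + 5*x*y}; counting standard monomials gives mu = 6. Corank 2; j^3 = x^2*y has shape L^2 M (L != M), so D-series; mu = 6 gives D_6.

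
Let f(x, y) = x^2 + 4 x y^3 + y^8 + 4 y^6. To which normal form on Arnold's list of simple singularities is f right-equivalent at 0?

A_7

The Hessian of f at 0 has rank 1. Corank 1: A-series; mu = 7 gives A_7.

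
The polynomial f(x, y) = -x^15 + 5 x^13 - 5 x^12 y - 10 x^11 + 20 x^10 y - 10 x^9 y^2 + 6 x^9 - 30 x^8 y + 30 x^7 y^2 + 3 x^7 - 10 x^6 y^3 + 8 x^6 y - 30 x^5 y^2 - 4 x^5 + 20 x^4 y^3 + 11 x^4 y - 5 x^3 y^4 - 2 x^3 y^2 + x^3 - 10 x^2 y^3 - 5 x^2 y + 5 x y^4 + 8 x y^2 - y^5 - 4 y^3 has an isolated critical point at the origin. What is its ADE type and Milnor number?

Type D_{6}, Milnor number mu = 6.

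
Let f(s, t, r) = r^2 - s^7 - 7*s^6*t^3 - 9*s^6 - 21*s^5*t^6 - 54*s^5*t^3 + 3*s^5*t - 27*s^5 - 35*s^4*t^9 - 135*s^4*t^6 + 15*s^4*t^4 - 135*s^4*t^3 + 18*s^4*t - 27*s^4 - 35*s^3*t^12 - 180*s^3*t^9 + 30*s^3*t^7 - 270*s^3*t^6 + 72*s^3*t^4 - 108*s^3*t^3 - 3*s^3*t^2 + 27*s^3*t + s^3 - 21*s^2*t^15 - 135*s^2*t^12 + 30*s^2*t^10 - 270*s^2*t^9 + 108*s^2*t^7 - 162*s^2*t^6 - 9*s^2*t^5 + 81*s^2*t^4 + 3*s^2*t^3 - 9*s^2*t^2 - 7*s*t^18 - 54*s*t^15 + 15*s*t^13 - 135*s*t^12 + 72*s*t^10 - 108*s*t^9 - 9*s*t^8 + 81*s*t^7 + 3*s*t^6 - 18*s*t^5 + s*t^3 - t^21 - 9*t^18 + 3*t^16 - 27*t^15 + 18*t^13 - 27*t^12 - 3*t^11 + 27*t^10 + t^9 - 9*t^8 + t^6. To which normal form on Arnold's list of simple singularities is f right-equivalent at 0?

The Hessian of f at 0 is [[0, 0, 0], [0, 0, 0], [0, 0, 2]] with rank 1, so corank 2. A Groebner basis of the Jacobian ideal J(f) in C{s,t,r} is {s^2/3 + t^4 + t^3/9, s^3, s^2*t - s^2/9 - t^3/27, -2*s^2/3 + s*t^2 - 2*t^3/9, r}; counting standard monomials gives mu = 7. Corank 2; j^3 = s^3 is a perfect cube, so E-series; the 4-jet and mu = 7 give E_7.

E_7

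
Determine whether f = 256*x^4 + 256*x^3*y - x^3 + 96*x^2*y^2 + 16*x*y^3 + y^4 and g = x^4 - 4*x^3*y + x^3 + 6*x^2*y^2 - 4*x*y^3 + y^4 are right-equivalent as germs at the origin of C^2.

Yes.

The Hessian of f at 0 has rank 0. Corank 2; j^3 = -x^3 is a perfect cube, so E-series; the 4-jet and mu = 6 give E_6. The Hessian of g at 0 has rank 0. Corank 2; j^3 = x^3 is a perfect cube, so E-series; the 4-jet and mu = 6 give E_6. Both have type E_6, hence right-equivalent.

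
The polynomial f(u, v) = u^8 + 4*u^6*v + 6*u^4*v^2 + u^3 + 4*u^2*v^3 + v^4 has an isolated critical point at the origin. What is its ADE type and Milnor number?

Type E_{6}, Milnor number mu = 6.

The Hessian of f at 0 has rank 0. Corank 2; j^3 = u^3 is a perfect cube, so E-series; the 4-jet and mu = 6 give E_6.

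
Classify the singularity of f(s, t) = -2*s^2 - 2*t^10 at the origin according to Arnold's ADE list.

The Hessian of f at 0 is [[-4, 0], [0, 0]] with rank 1, so corank 1. A Groebner basis of the Jacobian ideal J(f) in C{s,t} is {t^9, s}; counting standard monomials gives mu = 9. Corank 1: A-series; mu = 9 gives A_9.

A_9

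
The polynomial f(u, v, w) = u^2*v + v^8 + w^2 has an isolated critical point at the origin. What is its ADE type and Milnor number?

Type D_{9}, Milnor number mu = 9.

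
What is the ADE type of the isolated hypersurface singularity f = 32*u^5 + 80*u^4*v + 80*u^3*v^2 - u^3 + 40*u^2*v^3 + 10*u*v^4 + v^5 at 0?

E_8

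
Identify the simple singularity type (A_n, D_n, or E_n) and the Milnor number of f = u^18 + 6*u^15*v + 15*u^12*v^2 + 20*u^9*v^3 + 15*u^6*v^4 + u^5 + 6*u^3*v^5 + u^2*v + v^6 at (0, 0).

Type D7, Milnor number mu = 7.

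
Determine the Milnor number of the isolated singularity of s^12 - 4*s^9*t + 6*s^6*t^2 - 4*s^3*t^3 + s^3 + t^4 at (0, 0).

The Hessian of f at 0 has rank 0. Corank 2; j^3 = s^3 is a perfect cube, so E-series; the 4-jet and mu = 6 give E_6.

6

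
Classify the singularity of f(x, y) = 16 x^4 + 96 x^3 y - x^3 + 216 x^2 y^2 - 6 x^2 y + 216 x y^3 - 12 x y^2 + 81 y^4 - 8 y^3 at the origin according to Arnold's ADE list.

E6

The Hessian of f at 0 has rank 0. Corank 2; j^3 = -(x + 2*y)^3 is a perfect cube, so E-series; the 4-jet and mu = 6 give E_6.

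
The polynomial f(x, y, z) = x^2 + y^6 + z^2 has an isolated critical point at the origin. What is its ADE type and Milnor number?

The Hessian of f at 0 is [[2, 0, 0], [0, 0, 0], [0, 0, 2]] with rank 2, so corank 1. A Groebner basis of the Jacobian ideal J(f) in C{x,y,z} is {y^5, x, z}; counting standard monomials gives mu = 5. Corank 1: A-series; mu = 5 gives A_5.

Type A_5, Milnor number mu = 5.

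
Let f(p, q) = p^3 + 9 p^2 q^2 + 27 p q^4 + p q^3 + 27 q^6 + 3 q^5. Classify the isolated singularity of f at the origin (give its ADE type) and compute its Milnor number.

Type E_7, Milnor number mu = 7.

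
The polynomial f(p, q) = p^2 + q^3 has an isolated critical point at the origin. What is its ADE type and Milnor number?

Type A_2, Milnor number mu = 2.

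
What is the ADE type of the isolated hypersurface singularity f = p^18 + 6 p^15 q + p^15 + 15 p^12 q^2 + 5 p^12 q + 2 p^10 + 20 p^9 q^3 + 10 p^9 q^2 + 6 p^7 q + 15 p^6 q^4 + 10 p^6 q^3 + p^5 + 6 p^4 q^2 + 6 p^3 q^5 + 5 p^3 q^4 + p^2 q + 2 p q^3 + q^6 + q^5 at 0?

D_7

The Hessian of f at 0 has rank 0. Corank 2; j^3 = p^2*q has shape L^2 M (L != M), so D-series; mu = 7 gives D_7.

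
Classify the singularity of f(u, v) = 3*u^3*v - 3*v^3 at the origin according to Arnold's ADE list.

E_7

The Hessian of f at 0 has rank 0. Corank 2; j^3 = -3*v^3 is a perfect cube, so E-series; the 4-jet and mu = 7 give E_7.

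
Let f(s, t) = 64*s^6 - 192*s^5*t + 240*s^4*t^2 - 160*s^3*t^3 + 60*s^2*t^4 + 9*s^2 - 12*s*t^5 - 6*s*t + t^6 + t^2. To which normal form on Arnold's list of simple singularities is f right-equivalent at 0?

A_5

The Hessian of f at 0 has rank 1. Corank 1: A-series; mu = 5 gives A_5.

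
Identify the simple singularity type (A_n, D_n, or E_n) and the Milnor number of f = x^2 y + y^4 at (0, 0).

Type D_{5}, Milnor number mu = 5.

The Hessian of f at 0 is [[0, 0], [0, 0]] with rank 0, so corank 2. A Groebner basis of the Jacobian ideal J(f) in C{x,y} is {x^3, x^2/4 + y^3, x*y}; counting standard monomials gives mu = 5. Corank 2; j^3 = x^2*y has shape L^2 M (L != M), so D-series; mu = 5 gives D_5.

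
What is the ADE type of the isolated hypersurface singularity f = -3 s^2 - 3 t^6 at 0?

A_5

The Hessian of f at 0 is [[-6, 0], [0, 0]] with rank 1, so corank 1. A Groebner basis of the Jacobian ideal J(f) in C{s,t} is {t^5, s}; counting standard monomials gives mu = 5. Corank 1: A-series; mu = 5 gives A_5.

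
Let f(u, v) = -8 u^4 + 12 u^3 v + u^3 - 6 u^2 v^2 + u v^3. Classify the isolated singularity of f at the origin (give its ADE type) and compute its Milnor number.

Type E_{7}, Milnor number mu = 7.

The Hessian of f at 0 has rank 0. Corank 2; j^3 = u^3 is a perfect cube, so E-series; the 4-jet and mu = 7 give E_7.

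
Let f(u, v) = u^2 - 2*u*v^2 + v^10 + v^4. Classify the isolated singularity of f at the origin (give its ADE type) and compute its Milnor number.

The Hessian of f at 0 has rank 1. Corank 1: A-series; mu = 9 gives A_9.

Type A9, Milnor number mu = 9.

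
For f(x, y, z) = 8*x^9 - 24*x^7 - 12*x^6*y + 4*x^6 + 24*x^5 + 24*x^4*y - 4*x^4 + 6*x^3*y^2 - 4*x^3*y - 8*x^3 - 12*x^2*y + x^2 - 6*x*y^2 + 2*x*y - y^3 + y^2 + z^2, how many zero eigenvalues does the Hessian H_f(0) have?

1

Hessian at 0 has rank 2.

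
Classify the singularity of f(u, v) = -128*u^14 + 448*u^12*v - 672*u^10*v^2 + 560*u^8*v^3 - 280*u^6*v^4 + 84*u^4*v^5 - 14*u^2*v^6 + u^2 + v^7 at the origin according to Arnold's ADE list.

A_{6}

The Hessian of f at 0 has rank 1. Corank 1: A-series; mu = 6 gives A_6.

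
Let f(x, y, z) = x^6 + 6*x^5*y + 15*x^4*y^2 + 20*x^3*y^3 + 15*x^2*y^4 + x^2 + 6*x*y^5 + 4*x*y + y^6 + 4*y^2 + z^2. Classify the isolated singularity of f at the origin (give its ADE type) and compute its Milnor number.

The Hessian of f at 0 is [[2, 4, 0], [4, 8, 0], [0, 0, 2]] with rank 2, so corank 1. A Groebner basis of the Jacobian ideal J(f) in C{x,y,z} is {y^5, x + 2*y, z}; counting standard monomials gives mu = 5. Corank 1: A-series; mu = 5 gives A_5.

Type A_{5}, Milnor number mu = 5.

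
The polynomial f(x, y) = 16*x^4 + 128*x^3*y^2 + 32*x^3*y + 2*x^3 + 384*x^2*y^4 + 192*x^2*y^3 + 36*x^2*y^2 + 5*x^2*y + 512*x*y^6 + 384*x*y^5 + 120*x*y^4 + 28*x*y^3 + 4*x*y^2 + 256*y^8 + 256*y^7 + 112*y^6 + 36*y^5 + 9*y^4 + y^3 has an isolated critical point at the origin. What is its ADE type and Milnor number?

The Hessian of f at 0 has rank 0. Corank 2; j^3 = (x + y)^2*(2*x + y) has shape L^2 M (L != M), so D-series; mu = 5 gives D_5.

Type D_5, Milnor number mu = 5.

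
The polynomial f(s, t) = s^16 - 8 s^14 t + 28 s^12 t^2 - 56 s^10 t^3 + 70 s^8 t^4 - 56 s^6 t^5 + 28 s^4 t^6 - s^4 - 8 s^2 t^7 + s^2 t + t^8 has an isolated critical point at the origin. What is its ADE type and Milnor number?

The Hessian of f at 0 is [[0, 0], [0, 0]] with rank 0, so corank 2. A Groebner basis of the Jacobian ideal J(f) in C{s,t} is {s^2/8 + t^7, s^3, s*t}; counting standard monomials gives mu = 9. Corank 2; j^3 = s^2*t has shape L^2 M (L != M), so D-series; mu = 9 gives D_9.

Type D_9, Milnor number mu = 9.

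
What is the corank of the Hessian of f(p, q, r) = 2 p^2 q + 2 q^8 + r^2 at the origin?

The Hessian at 0 is [[0, 0, 0], [0, 0, 0], [0, 0, 2]] of rank 1; hence corank 2.

2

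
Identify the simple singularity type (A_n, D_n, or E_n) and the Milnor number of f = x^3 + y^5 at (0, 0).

Type E_8, Milnor number mu = 8.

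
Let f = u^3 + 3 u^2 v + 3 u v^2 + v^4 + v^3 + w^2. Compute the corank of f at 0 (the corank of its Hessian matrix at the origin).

2

The Hessian at 0 is [[0, 0, 0], [0, 0, 0], [0, 0, 2]] of rank 1; hence corank 2.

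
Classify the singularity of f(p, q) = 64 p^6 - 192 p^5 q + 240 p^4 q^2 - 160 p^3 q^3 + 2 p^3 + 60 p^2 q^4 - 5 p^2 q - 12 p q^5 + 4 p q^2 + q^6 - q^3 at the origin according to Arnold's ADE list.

The Hessian of f at 0 is [[0, 0], [0, 0]] with rank 0, so corank 2. A Groebner basis of the Jacobian ideal J(f) in C{p,q} is {-p*q/12 + q^5 + q^2/12, p*q^2 - q^3, p^2 - 3*p*q/2 + q^2/2}; counting standard monomials gives mu = 7. Corank 2; j^3 = (p - q)^2*(2*p - q) has shape L^2 M (L != M), so D-series; mu = 7 gives D_7.

D_7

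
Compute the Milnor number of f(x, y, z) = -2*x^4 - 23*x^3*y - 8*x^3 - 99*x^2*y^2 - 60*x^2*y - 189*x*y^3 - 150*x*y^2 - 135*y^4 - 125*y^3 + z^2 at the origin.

The Hessian of f at 0 is [[0, 0, 0], [0, 0, 0], [0, 0, 2]] with rank 1, so corank 2. A Groebner basis of the Jacobian ideal J(f) in C{x,y,z} is {768*x^2 + 3840*x*y + y^4 + 8*y^3 + 4800*y^2, x^3 + 660*x^2 + 3300*x*y + 45*y^3/2 + 4125*y^2, x^2*y - 168*x^2 - 840*x*y - 8*y^3 - 1050*y^2, 32*x^2 + x*y^2 + 160*x*y + 17*y^3/6 + 200*y^2, z}; counting standard monomials gives mu = 7. Corank 2; j^3 = -(2*x + 5*y)^3 is a perfect cube, so E-series; the 4-jet and mu = 7 give E_7.

7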